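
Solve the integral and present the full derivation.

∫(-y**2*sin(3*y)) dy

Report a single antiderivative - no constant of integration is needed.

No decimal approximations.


Step 1. Integrate ∫(-y**2*sin(3*y)) dy by parts with u = y**2, dv = (-sin(3*y)) dy, so v = cos(3*y)/3: now y**2*cos(3*y)/3 + ∫(-2*y*cos(3*y)/3) dy.
Step 2. Integrate ∫(-2*y*cos(3*y)/3) dy by parts with u = y, dv = (-2*cos(3*y)/3) dy, so v = -2*sin(3*y)/9: now y**2*cos(3*y)/3 - 2*y*sin(3*y)/9 + ∫(2*sin(3*y)/9) dy.
Step 3. Evaluate the standard form: now y**2*cos(3*y)/3 - 2*y*sin(3*y)/9 - 2*cos(3*y)/27.
Answer: y**2*cos(3*y)/3 - 2*y*sin(3*y)/9 - 2*cos(3*y)/27.


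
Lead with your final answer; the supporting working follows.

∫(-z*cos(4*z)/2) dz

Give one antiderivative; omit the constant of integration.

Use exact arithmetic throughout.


The answer is -z*sin(4*z)/8 - cos(4*z)/32.
Step 1. Integrate ∫(-z*cos(4*z)/2) dz by parts with u = z, dv = (-cos(4*z)/2) dz, so v = -sin(4*z)/8: now -z*sin(4*z)/8 + ∫(sin(4*z)/8) dz.
Step 2. Evaluate the standard form: now -z*sin(4*z)/8 - cos(4*z)/32.
Answer: -z*sin(4*z)/8 - cos(4*z)/32.


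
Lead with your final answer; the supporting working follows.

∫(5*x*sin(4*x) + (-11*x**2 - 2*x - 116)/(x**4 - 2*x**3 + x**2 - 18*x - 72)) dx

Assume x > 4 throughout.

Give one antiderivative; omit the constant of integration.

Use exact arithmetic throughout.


The answer is -5*x*cos(4*x)/4 - 2*log(x - 4) + 2*log(x + 2) + 5*sin(4*x)/16 + atan(x/3)/3.
Step 1. Rewrite: now ∫(5*x*sin(4*x)) dx + ∫((-11*x**2 - 2*x - 116)/(x**4 - 2*x**3 + x**2 - 18*x - 72)) dx.
Step 2. Decompose ∫((-11*x**2 - 2*x - 116)/(x**4 - 2*x**3 + x**2 - 18*x - 72)) dx by partial fractions, (-11*x**2 - 2*x - 116)/(x**4 - 2*x**3 + x**2 - 18*x - 72) = 1/(x**2 + 9) + 2/(x + 2) - 2/(x - 4): now ∫(5*x*sin(4*x)) dx + ∫(-2/(x - 4)) dx + ∫(2/(x + 2)) dx + ∫(1/(x**2 + 9)) dx.
Step 3. Evaluate the standard form [assuming x > 4]: now -2*log(x - 4) + ∫(5*x*sin(4*x)) dx + ∫(2/(x + 2)) dx + ∫(1/(x**2 + 9)) dx.
Step 4. Evaluate the standard form [assuming x > -2]: now -2*log(x - 4) + 2*log(x + 2) + ∫(5*x*sin(4*x)) dx + ∫(1/(x**2 + 9)) dx.
Step 5. Evaluate the standard form: now -2*log(x - 4) + 2*log(x + 2) + atan(x/3)/3 + ∫(5*x*sin(4*x)) dx.
Step 6. Integrate ∫(5*x*sin(4*x)) dx by parts with u = x, dv = (5*sin(4*x)) dx, so v = -5*cos(4*x)/4: now -5*x*cos(4*x)/4 - 2*log(x - 4) + 2*log(x + 2) + atan(x/3)/3 + ∫(5*cos(4*x)/4) dx.
Step 7. Evaluate the standard form: now -5*x*cos(4*x)/4 - 2*log(x - 4) + 2*log(x + 2) + 5*sin(4*x)/16 + atan(x/3)/3.
Answer: -5*x*cos(4*x)/4 - 2*log(x - 4) + 2*log(x + 2) + 5*sin(4*x)/16 + atan(x/3)/3.


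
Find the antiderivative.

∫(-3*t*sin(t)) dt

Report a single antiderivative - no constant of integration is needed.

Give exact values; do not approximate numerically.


Answer: 3*t*cos(t) - 3*sin(t).


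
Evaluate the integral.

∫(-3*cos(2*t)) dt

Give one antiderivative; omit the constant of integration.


Answer: -3*sin(2*t)/2.


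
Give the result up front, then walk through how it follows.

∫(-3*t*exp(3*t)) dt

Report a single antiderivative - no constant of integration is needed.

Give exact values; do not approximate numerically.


The answer is -t*exp(3*t) + exp(3*t)/3.
Step 1. Integrate ∫(-3*t*exp(3*t)) dt by parts with u = t, dv = (-3*exp(3*t)) dt, so v = -exp(3*t): now -t*exp(3*t) + ∫(exp(3*t)) dt.
Step 2. Evaluate the standard form: now -t*exp(3*t) + exp(3*t)/3.
Answer: -t*exp(3*t) + exp(3*t)/3.


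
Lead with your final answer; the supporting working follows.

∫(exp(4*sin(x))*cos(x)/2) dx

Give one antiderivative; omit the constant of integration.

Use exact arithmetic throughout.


The answer is exp(4*sin(x))/8.
Step 1. Substitute u = sin(x), turning ∫(exp(4*sin(x))*cos(x)/2) dx into ∫(exp(4*u)/2) du: now ∫(exp(4*u)/2) du.
Step 2. Evaluate the standard form: now exp(4*u)/8.
Step 3. Substitute back u = sin(x): now exp(4*sin(x))/8.
Answer: exp(4*sin(x))/8.


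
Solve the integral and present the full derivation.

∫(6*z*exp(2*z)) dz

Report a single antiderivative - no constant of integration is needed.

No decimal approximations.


Step 1. Integrate ∫(6*z*exp(2*z)) dz by parts with u = z, dv = (6*exp(2*z)) dz, so v = 3*exp(2*z): now 3*z*exp(2*z) + ∫(-3*exp(2*z)) dz.
Step 2. Evaluate the standard form: now 3*z*exp(2*z) - 3*exp(2*z)/2.
Answer: 3*z*exp(2*z) - 3*exp(2*z)/2.


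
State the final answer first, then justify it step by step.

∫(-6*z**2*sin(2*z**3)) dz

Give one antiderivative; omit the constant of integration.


The answer is cos(2*z**3).
Step 1. Substitute u = z**3, turning ∫(-6*z**2*sin(2*z**3)) dz into ∫(-2*sin(2*u)) du: now ∫(-2*sin(2*u)) du.
Step 2. Evaluate the standard form: now cos(2*u).
Step 3. Substitute back u = z**3: now cos(2*z**3).
Answer: cos(2*z**3).


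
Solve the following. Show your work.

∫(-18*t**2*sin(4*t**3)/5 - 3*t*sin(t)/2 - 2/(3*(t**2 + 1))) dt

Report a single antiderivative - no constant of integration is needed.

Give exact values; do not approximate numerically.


Step 1. Rewrite: now ∫(-3*t*sin(t)/2) dt + ∫(-18*t**2*sin(4*t**3)/5) dt + ∫(-2/(3*(t**2 + 1))) dt.
Step 2. Evaluate the standard form: now -2*atan(t)/3 + ∫(-3*t*sin(t)/2) dt + ∫(-18*t**2*sin(4*t**3)/5) dt.
Step 3. Integrate ∫(-3*t*sin(t)/2) dt by parts with u = t, dv = (-3*sin(t)/2) dt, so v = 3*cos(t)/2: now 3*t*cos(t)/2 - 2*atan(t)/3 + ∫(-18*t**2*sin(4*t**3)/5) dt + ∫(-3*cos(t)/2) dt.
Step 4. Evaluate the standard form: now 3*t*cos(t)/2 - 3*sin(t)/2 - 2*atan(t)/3 + ∫(-18*t**2*sin(4*t**3)/5) dt.
Step 5. Substitute u = t**3, turning ∫(-18*t**2*sin(4*t**3)/5) dt into ∫(-6*sin(4*u)/5) du: now 3*t*cos(t)/2 - 3*sin(t)/2 - 2*atan(t)/3 + ∫(-6*sin(4*u)/5) du.
Step 6. Evaluate the standard form: now 3*t*cos(t)/2 - 3*sin(t)/2 + 3*cos(4*u)/10 - 2*atan(t)/3.
Step 7. Substitute back u = t**3: now 3*t*cos(t)/2 - 3*sin(t)/2 + 3*cos(4*t**3)/10 - 2*atan(t)/3.
Answer: 3*t*cos(t)/2 - 3*sin(t)/2 + 3*cos(4*t**3)/10 - 2*atan(t)/3.


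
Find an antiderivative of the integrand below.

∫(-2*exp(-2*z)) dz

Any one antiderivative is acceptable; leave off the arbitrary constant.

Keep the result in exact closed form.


Answer: exp(-2*z).


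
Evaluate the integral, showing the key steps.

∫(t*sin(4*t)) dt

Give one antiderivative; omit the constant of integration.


Step 1. Integrate ∫(t*sin(4*t)) dt by parts with u = t, dv = (sin(4*t)) dt, so v = -cos(4*t)/4: now -t*cos(4*t)/4 + ∫(cos(4*t)/4) dt.
Step 2. Evaluate the standard form: now -t*cos(4*t)/4 + sin(4*t)/16.
Answer: -t*cos(4*t)/4 + sin(4*t)/16.


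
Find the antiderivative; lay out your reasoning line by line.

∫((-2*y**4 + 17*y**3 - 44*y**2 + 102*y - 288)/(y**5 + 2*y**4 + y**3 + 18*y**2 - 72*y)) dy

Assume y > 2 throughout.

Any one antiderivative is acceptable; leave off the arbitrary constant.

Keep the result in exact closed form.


Step 1. Decompose ∫((-2*y**4 + 17*y**3 - 44*y**2 + 102*y - 288)/(y**5 + 2*y**4 + y**3 + 18*y**2 - 72*y)) dy by partial fractions, (-2*y**4 + 17*y**3 - 44*y**2 + 102*y - 288)/(y**5 + 2*y**4 + y**3 + 18*y**2 - 72*y) = 3/(y**2 + 9) - 5/(y + 4) - 1/(y - 2) + 4/y: now ∫(4/y) dy + ∫(-1/(y - 2)) dy + ∫(-5/(y + 4)) dy + ∫(3/(y**2 + 9)) dy.
Step 2. Evaluate the standard form [assuming y > 0]: now 4*log(y) + ∫(-1/(y - 2)) dy + ∫(-5/(y + 4)) dy + ∫(3/(y**2 + 9)) dy.
Step 3. Evaluate the standard form [assuming y > -4]: now 4*log(y) - 5*log(y + 4) + ∫(-1/(y - 2)) dy + ∫(3/(y**2 + 9)) dy.
Step 4. Evaluate the standard form [assuming y > 2]: now 4*log(y) - log(y - 2) - 5*log(y + 4) + ∫(3/(y**2 + 9)) dy.
Step 5. Evaluate the standard form: now 4*log(y) - log(y - 2) - 5*log(y + 4) + atan(y/3).
Answer: 4*log(y) - log(y - 2) - 5*log(y + 4) + atan(y/3).


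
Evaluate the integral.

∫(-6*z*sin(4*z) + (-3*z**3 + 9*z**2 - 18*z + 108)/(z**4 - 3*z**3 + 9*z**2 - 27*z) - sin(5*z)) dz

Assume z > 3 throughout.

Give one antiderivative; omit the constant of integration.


Answer: 3*z*cos(4*z)/2 - 4*log(z) + log(z - 3) - 3*sin(4*z)/8 + cos(5*z)/5 - atan(z/3).


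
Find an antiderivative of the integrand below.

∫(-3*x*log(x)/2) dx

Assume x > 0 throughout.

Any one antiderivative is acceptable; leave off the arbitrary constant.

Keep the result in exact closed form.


Answer: -3*x**2*log(x)/4 + 3*x**2/8.


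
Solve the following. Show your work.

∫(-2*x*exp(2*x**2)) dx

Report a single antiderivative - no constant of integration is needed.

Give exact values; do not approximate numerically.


Step 1. Substitute u = x**2, turning ∫(-2*x*exp(2*x**2)) dx into ∫(-exp(2*u)) du: now ∫(-exp(2*u)) du.
Step 2. Evaluate the standard form: now -exp(2*u)/2.
Step 3. Substitute back u = x**2: now -exp(2*x**2)/2.
Answer: -exp(2*x**2)/2.


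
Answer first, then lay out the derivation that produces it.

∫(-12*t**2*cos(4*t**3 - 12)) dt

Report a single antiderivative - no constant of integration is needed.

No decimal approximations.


The answer is -sin(4*t**3 - 12).
Step 1. Substitute u = t**3 - 3, turning ∫(-12*t**2*cos(4*t**3 - 12)) dt into ∫(-4*cos(4*u)) du: now ∫(-4*cos(4*u)) du.
Step 2. Evaluate the standard form: now -sin(4*u).
Step 3. Substitute back u = t**3 - 3: now -sin(4*t**3 - 12).
Answer: -sin(4*t**3 - 12).


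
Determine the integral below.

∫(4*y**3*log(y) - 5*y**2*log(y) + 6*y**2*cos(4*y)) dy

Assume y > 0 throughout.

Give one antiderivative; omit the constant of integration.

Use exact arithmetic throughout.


Answer: y**4*log(y) - y**4/4 - 5*y**3*log(y)/3 + 5*y**3/9 + 3*y**2*sin(4*y)/2 + 3*y*cos(4*y)/4 - 3*sin(4*y)/16.


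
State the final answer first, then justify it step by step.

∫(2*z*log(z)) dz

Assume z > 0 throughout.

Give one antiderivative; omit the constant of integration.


The answer is z**2*log(z) - z**2/2.
Step 1. Integrate ∫(2*z*log(z)) dz by parts with u = log(z), dv = (2*z) dz, so v = z**2 [assuming z > 0]: now z**2*log(z) + ∫(-z) dz.
Step 2. Evaluate the standard form: now z**2*log(z) - z**2/2.
Answer: z**2*log(z) - z**2/2.


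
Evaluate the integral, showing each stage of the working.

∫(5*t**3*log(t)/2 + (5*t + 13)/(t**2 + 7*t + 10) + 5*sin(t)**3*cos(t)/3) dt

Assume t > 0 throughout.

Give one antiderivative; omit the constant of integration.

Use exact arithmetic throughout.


Step 1. Rewrite: now ∫(5*t**3*log(t)/2) dt + ∫((5*t + 13)/(t**2 + 7*t + 10)) dt + ∫(5*sin(t)**3*cos(t)/3) dt.
Step 2. Integrate ∫(5*t**3*log(t)/2) dt by parts with u = log(t), dv = (5*t**3/2) dt, so v = 5*t**4/8 [assuming t > 0]: now 5*t**4*log(t)/8 + ∫(-5*t**3/8) dt + ∫((5*t + 13)/(t**2 + 7*t + 10)) dt + ∫(5*sin(t)**3*cos(t)/3) dt.
Step 3. Evaluate the standard form: now 5*t**4*log(t)/8 - 5*t**4/32 + ∫((5*t + 13)/(t**2 + 7*t + 10)) dt + ∫(5*sin(t)**3*cos(t)/3) dt.
Step 4. Substitute u = sin(t), turning ∫(5*sin(t)**3*cos(t)/3) dt into ∫(5*u**3/3) du: now 5*t**4*log(t)/8 - 5*t**4/32 + ∫(5*u**3/3) du + ∫((5*t + 13)/(t**2 + 7*t + 10)) dt.
Step 5. Evaluate the standard form: now 5*t**4*log(t)/8 - 5*t**4/32 + 5*u**4/12 + ∫((5*t + 13)/(t**2 + 7*t + 10)) dt.
Step 6. Substitute back u = sin(t): now 5*t**4*log(t)/8 - 5*t**4/32 + 5*sin(t)**4/12 + ∫((5*t + 13)/(t**2 + 7*t + 10)) dt.
Step 7. Decompose ∫((5*t + 13)/(t**2 + 7*t + 10)) dt by partial fractions, (5*t + 13)/(t**2 + 7*t + 10) = 4/(t + 5) + 1/(t + 2): now 5*t**4*log(t)/8 - 5*t**4/32 + 5*sin(t)**4/12 + ∫(1/(t + 2)) dt + ∫(4/(t + 5)) dt.
Step 8. Evaluate the standard form [assuming t > -2]: now 5*t**4*log(t)/8 - 5*t**4/32 + log(t + 2) + 5*sin(t)**4/12 + ∫(4/(t + 5)) dt.
Step 9. Evaluate the standard form [assuming t > -5]: now 5*t**4*log(t)/8 - 5*t**4/32 + log(t + 2) + 4*log(t + 5) + 5*sin(t)**4/12.
Answer: 5*t**4*log(t)/8 - 5*t**4/32 + log(t + 2) + 4*log(t + 5) + 5*sin(t)**4/12.


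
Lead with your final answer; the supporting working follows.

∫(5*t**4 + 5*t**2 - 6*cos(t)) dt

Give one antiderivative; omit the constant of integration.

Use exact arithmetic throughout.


The answer is t**5 + 5*t**3/3 - 6*sin(t).
Step 1. Rewrite: now ∫(5*t**2) dt + ∫(5*t**4) dt + ∫(-6*cos(t)) dt.
Step 2. Evaluate the standard form: now -6*sin(t) + ∫(5*t**2) dt + ∫(5*t**4) dt.
Step 3. Evaluate the standard form: now 5*t**3/3 - 6*sin(t) + ∫(5*t**4) dt.
Step 4. Evaluate the standard form: now t**5 + 5*t**3/3 - 6*sin(t).
Answer: t**5 + 5*t**3/3 - 6*sin(t).


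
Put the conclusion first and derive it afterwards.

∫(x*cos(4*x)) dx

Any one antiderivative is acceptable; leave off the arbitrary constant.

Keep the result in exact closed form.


The answer is x*sin(4*x)/4 + cos(4*x)/16.
Step 1. Integrate ∫(x*cos(4*x)) dx by parts with u = x, dv = (cos(4*x)) dx, so v = sin(4*x)/4: now x*sin(4*x)/4 + ∫(-sin(4*x)/4) dx.
Step 2. Evaluate the standard form: now x*sin(4*x)/4 + cos(4*x)/16.
Answer: x*sin(4*x)/4 + cos(4*x)/16.


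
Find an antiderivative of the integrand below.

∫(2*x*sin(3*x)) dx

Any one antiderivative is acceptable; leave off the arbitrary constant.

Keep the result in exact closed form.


Answer: -2*x*cos(3*x)/3 + 2*sin(3*x)/9.


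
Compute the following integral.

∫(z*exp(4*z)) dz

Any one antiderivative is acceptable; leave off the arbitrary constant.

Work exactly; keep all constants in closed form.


Answer: z*exp(4*z)/4 - exp(4*z)/16.


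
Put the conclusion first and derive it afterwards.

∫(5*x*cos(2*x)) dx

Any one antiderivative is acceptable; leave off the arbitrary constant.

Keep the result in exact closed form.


The answer is 5*x*sin(2*x)/2 + 5*cos(2*x)/4.
Step 1. Integrate ∫(5*x*cos(2*x)) dx by parts with u = x, dv = (5*cos(2*x)) dx, so v = 5*sin(2*x)/2: now 5*x*sin(2*x)/2 + ∫(-5*sin(2*x)/2) dx.
Step 2. Evaluate the standard form: now 5*x*sin(2*x)/2 + 5*cos(2*x)/4.
Answer: 5*x*sin(2*x)/2 + 5*cos(2*x)/4.


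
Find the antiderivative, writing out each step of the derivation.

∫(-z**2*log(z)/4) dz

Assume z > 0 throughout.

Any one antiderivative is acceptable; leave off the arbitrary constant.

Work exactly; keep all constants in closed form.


Step 1. Integrate ∫(-z**2*log(z)/4) dz by parts with u = log(z), dv = (-z**2/4) dz, so v = -z**3/12 [assuming z > 0]: now -z**3*log(z)/12 + ∫(z**2/12) dz.
Step 2. Evaluate the standard form: now -z**3*log(z)/12 + z**3/36.
Answer: -z**3*log(z)/12 + z**3/36.


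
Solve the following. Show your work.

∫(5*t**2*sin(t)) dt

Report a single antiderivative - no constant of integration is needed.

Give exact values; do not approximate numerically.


Step 1. Integrate ∫(5*t**2*sin(t)) dt by parts with u = t**2, dv = (5*sin(t)) dt, so v = -5*cos(t): now -5*t**2*cos(t) + ∫(10*t*cos(t)) dt.
Step 2. Integrate ∫(10*t*cos(t)) dt by parts with u = t, dv = (10*cos(t)) dt, so v = 10*sin(t): now -5*t**2*cos(t) + 10*t*sin(t) + ∫(-10*sin(t)) dt.
Step 3. Evaluate the standard form: now -5*t**2*cos(t) + 10*t*sin(t) + 10*cos(t).
Answer: -5*t**2*cos(t) + 10*t*sin(t) + 10*cos(t).


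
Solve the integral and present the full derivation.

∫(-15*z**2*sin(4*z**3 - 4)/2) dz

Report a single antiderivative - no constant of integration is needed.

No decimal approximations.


Step 1. Substitute u = z**3 - 1, turning ∫(-15*z**2*sin(4*z**3 - 4)/2) dz into ∫(-5*sin(4*u)/2) du: now ∫(-5*sin(4*u)/2) du.
Step 2. Evaluate the standard form: now 5*cos(4*u)/8.
Step 3. Substitute back u = z**3 - 1: now 5*cos(4*z**3 - 4)/8.
Answer: 5*cos(4*z**3 - 4)/8.


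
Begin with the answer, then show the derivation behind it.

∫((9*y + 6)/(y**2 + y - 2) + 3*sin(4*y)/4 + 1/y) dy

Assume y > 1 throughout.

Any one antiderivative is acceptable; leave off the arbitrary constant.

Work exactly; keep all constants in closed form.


The answer is log(y) + 5*log(y - 1) + 4*log(y + 2) - 3*cos(4*y)/16.
Step 1. Rewrite: now ∫(1/y) dy + ∫((9*y + 6)/(y**2 + y - 2)) dy + ∫(3*sin(4*y)/4) dy.
Step 2. Evaluate the standard form: now -3*cos(4*y)/16 + ∫(1/y) dy + ∫((9*y + 6)/(y**2 + y - 2)) dy.
Step 3. Evaluate the standard form [assuming y > 0]: now log(y) - 3*cos(4*y)/16 + ∫((9*y + 6)/(y**2 + y - 2)) dy.
Step 4. Decompose ∫((9*y + 6)/(y**2 + y - 2)) dy by partial fractions, (9*y + 6)/(y**2 + y - 2) = 4/(y + 2) + 5/(y - 1): now log(y) - 3*cos(4*y)/16 + ∫(5/(y - 1)) dy + ∫(4/(y + 2)) dy.
Step 5. Evaluate the standard form [assuming y > -2]: now log(y) + 4*log(y + 2) - 3*cos(4*y)/16 + ∫(5/(y - 1)) dy.
Step 6. Evaluate the standard form [assuming y > 1]: now log(y) + 5*log(y - 1) + 4*log(y + 2) - 3*cos(4*y)/16.
Answer: log(y) + 5*log(y - 1) + 4*log(y + 2) - 3*cos(4*y)/16.


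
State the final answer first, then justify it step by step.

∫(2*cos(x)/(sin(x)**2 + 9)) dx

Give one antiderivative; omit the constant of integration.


The answer is 2*atan(sin(x)/3)/3.
Step 1. Substitute u = sin(x), turning ∫(2*cos(x)/(sin(x)**2 + 9)) dx into ∫(2/(u**2 + 9)) du: now ∫(2/(u**2 + 9)) du.
Step 2. Evaluate the standard form: now 2*atan(u/3)/3.
Step 3. Substitute back u = sin(x): now 2*atan(sin(x)/3)/3.
Answer: 2*atan(sin(x)/3)/3.


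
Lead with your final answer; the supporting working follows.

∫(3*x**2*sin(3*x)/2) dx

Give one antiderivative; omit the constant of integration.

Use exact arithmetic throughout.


The answer is -x**2*cos(3*x)/2 + x*sin(3*x)/3 + cos(3*x)/9.
Step 1. Integrate ∫(3*x**2*sin(3*x)/2) dx by parts with u = x**2, dv = (3*sin(3*x)/2) dx, so v = -cos(3*x)/2: now -x**2*cos(3*x)/2 + ∫(x*cos(3*x)) dx.
Step 2. Integrate ∫(x*cos(3*x)) dx by parts with u = x, dv = (cos(3*x)) dx, so v = sin(3*x)/3: now -x**2*cos(3*x)/2 + x*sin(3*x)/3 + ∫(-sin(3*x)/3) dx.
Step 3. Evaluate the standard form: now -x**2*cos(3*x)/2 + x*sin(3*x)/3 + cos(3*x)/9.
Answer: -x**2*cos(3*x)/2 + x*sin(3*x)/3 + cos(3*x)/9.


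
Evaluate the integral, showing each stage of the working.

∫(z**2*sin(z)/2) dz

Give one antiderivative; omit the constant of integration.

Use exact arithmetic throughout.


Step 1. Integrate ∫(z**2*sin(z)/2) dz by parts with u = z**2, dv = (sin(z)/2) dz, so v = -cos(z)/2: now -z**2*cos(z)/2 + ∫(z*cos(z)) dz.
Step 2. Integrate ∫(z*cos(z)) dz by parts with u = z, dv = (cos(z)) dz, so v = sin(z): now -z**2*cos(z)/2 + z*sin(z) + ∫(-sin(z)) dz.
Step 3. Evaluate the standard form: now -z**2*cos(z)/2 + z*sin(z) + cos(z).
Answer: -z**2*cos(z)/2 + z*sin(z) + cos(z).


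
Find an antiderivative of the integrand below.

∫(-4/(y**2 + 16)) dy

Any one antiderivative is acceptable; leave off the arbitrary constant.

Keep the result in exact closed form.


Answer: -atan(y/4).


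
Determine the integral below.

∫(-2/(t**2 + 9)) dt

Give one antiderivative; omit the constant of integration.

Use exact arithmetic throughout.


Answer: -2*atan(t/3)/3.


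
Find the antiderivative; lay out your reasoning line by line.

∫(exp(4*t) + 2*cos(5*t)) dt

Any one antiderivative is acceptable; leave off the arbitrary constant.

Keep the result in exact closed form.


Step 1. Rewrite: now ∫(exp(4*t)) dt + ∫(2*cos(5*t)) dt.
Step 2. Evaluate the standard form: now exp(4*t)/4 + ∫(2*cos(5*t)) dt.
Step 3. Evaluate the standard form: now exp(4*t)/4 + 2*sin(5*t)/5.
Answer: exp(4*t)/4 + 2*sin(5*t)/5.


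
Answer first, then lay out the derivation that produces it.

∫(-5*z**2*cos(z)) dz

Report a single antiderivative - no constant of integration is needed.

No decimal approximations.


The answer is -5*z**2*sin(z) - 10*z*cos(z) + 10*sin(z).
Step 1. Integrate ∫(-5*z**2*cos(z)) dz by parts with u = z**2, dv = (-5*cos(z)) dz, so v = -5*sin(z): now -5*z**2*sin(z) + ∫(10*z*sin(z)) dz.
Step 2. Integrate ∫(10*z*sin(z)) dz by parts with u = z, dv = (10*sin(z)) dz, so v = -10*cos(z): now -5*z**2*sin(z) - 10*z*cos(z) + ∫(10*cos(z)) dz.
Step 3. Evaluate the standard form: now -5*z**2*sin(z) - 10*z*cos(z) + 10*sin(z).
Answer: -5*z**2*sin(z) - 10*z*cos(z) + 10*sin(z).


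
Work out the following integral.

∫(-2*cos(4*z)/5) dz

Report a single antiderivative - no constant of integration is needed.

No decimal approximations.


Answer: -sin(4*z)/10.


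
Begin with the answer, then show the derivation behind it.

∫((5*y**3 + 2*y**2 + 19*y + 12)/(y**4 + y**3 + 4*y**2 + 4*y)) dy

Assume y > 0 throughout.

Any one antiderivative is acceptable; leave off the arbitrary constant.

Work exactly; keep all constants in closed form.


The answer is 3*log(y) + 2*log(y + 1) - atan(y/2)/2.
Step 1. Decompose ∫((5*y**3 + 2*y**2 + 19*y + 12)/(y**4 + y**3 + 4*y**2 + 4*y)) dy by partial fractions, (5*y**3 + 2*y**2 + 19*y + 12)/(y**4 + y**3 + 4*y**2 + 4*y) = -1/(y**2 + 4) + 2/(y + 1) + 3/y: now ∫(3/y) dy + ∫(2/(y + 1)) dy + ∫(-1/(y**2 + 4)) dy.
Step 2. Evaluate the standard form [assuming y > 0]: now 3*log(y) + ∫(2/(y + 1)) dy + ∫(-1/(y**2 + 4)) dy.
Step 3. Evaluate the standard form [assuming y > -1]: now 3*log(y) + 2*log(y + 1) + ∫(-1/(y**2 + 4)) dy.
Step 4. Evaluate the standard form: now 3*log(y) + 2*log(y + 1) - atan(y/2)/2.
Answer: 3*log(y) + 2*log(y + 1) - atan(y/2)/2.


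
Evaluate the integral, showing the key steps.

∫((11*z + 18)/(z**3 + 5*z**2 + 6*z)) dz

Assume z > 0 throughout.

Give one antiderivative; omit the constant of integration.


Step 1. Decompose ∫((11*z + 18)/(z**3 + 5*z**2 + 6*z)) dz by partial fractions, (11*z + 18)/(z**3 + 5*z**2 + 6*z) = -5/(z + 3) + 2/(z + 2) + 3/z: now ∫(3/z) dz + ∫(2/(z + 2)) dz + ∫(-5/(z + 3)) dz.
Step 2. Evaluate the standard form [assuming z > -3]: now -5*log(z + 3) + ∫(3/z) dz + ∫(2/(z + 2)) dz.
Step 3. Evaluate the standard form [assuming z > 0]: now 3*log(z) - 5*log(z + 3) + ∫(2/(z + 2)) dz.
Step 4. Evaluate the standard form [assuming z > -2]: now 3*log(z) + 2*log(z + 2) - 5*log(z + 3).
Answer: 3*log(z) + 2*log(z + 2) - 5*log(z + 3).


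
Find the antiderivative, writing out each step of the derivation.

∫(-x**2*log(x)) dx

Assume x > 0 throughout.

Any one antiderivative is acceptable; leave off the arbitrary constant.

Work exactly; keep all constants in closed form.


Step 1. Integrate ∫(-x**2*log(x)) dx by parts with u = log(x), dv = (-x**2) dx, so v = -x**3/3 [assuming x > 0]: now -x**3*log(x)/3 + ∫(x**2/3) dx.
Step 2. Evaluate the standard form: now -x**3*log(x)/3 + x**3/9.
Answer: -x**3*log(x)/3 + x**3/9.


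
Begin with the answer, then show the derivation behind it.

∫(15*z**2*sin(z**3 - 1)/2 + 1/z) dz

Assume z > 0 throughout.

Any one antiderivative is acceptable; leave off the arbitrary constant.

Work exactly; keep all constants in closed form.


The answer is log(z) - 5*cos(z**3 - 1)/2.
Step 1. Rewrite: now ∫(1/z) dz + ∫(15*z**2*sin(z**3 - 1)/2) dz.
Step 2. Evaluate the standard form [assuming z > 0]: now log(z) + ∫(15*z**2*sin(z**3 - 1)/2) dz.
Step 3. Substitute u = z**3 - 1, turning ∫(15*z**2*sin(z**3 - 1)/2) dz into ∫(5*sin(u)/2) du: now log(z) + ∫(5*sin(u)/2) du.
Step 4. Evaluate the standard form: now log(z) - 5*cos(u)/2.
Step 5. Substitute back u = z**3 - 1: now log(z) - 5*cos(z**3 - 1)/2.
Answer: log(z) - 5*cos(z**3 - 1)/2.


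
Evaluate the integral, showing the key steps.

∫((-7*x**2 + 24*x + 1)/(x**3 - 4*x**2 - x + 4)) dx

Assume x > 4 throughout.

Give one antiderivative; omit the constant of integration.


Step 1. Decompose ∫((-7*x**2 + 24*x + 1)/(x**3 - 4*x**2 - x + 4)) dx by partial fractions, (-7*x**2 + 24*x + 1)/(x**3 - 4*x**2 - x + 4) = -3/(x + 1) - 3/(x - 1) - 1/(x - 4): now ∫(-1/(x - 4)) dx + ∫(-3/(x - 1)) dx + ∫(-3/(x + 1)) dx.
Step 2. Evaluate the standard form [assuming x > -1]: now -3*log(x + 1) + ∫(-1/(x - 4)) dx + ∫(-3/(x - 1)) dx.
Step 3. Evaluate the standard form [assuming x > 4]: now -log(x - 4) - 3*log(x + 1) + ∫(-3/(x - 1)) dx.
Step 4. Evaluate the standard form [assuming x > 1]: now -log(x - 4) - 3*log(x - 1) - 3*log(x + 1).
Answer: -log(x - 4) - 3*log(x - 1) - 3*log(x + 1).


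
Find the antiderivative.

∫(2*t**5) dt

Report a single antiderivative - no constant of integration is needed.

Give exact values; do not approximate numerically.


Answer: t**6/3.


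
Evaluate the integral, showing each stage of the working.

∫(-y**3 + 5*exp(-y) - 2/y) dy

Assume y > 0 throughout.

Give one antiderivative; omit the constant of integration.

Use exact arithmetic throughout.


Step 1. Rewrite: now ∫(-2/y) dy + ∫(-y**3) dy + ∫(5*exp(-y)) dy.
Step 2. Evaluate the standard form: now -y**4/4 + ∫(-2/y) dy + ∫(5*exp(-y)) dy.
Step 3. Evaluate the standard form [assuming y > 0]: now -y**4/4 - 2*log(y) + ∫(5*exp(-y)) dy.
Step 4. Evaluate the standard form: now -y**4/4 - 2*log(y) - 5*exp(-y).
Answer: -y**4/4 - 2*log(y) - 5*exp(-y).


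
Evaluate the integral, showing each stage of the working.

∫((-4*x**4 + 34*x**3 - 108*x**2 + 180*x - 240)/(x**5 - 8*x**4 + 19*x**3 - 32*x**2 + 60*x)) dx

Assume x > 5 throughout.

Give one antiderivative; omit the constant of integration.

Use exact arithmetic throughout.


Step 1. Decompose ∫((-4*x**4 + 34*x**3 - 108*x**2 + 180*x - 240)/(x**5 - 8*x**4 + 19*x**3 - 32*x**2 + 60*x)) dx by partial fractions, (-4*x**4 + 34*x**3 - 108*x**2 + 180*x - 240)/(x**5 - 8*x**4 + 19*x**3 - 32*x**2 + 60*x) = 4/(x**2 + 4) + 1/(x - 3) - 1/(x - 5) - 4/x: now ∫(-4/x) dx + ∫(-1/(x - 5)) dx + ∫(1/(x - 3)) dx + ∫(4/(x**2 + 4)) dx.
Step 2. Evaluate the standard form [assuming x > 5]: now -log(x - 5) + ∫(-4/x) dx + ∫(1/(x - 3)) dx + ∫(4/(x**2 + 4)) dx.
Step 3. Evaluate the standard form [assuming x > 3]: now -log(x - 5) + log(x - 3) + ∫(-4/x) dx + ∫(4/(x**2 + 4)) dx.
Step 4. Evaluate the standard form [assuming x > 0]: now -4*log(x) - log(x - 5) + log(x - 3) + ∫(4/(x**2 + 4)) dx.
Step 5. Evaluate the standard form: now -4*log(x) - log(x - 5) + log(x - 3) + 2*atan(x/2).
Answer: -4*log(x) - log(x - 5) + log(x - 3) + 2*atan(x/2).


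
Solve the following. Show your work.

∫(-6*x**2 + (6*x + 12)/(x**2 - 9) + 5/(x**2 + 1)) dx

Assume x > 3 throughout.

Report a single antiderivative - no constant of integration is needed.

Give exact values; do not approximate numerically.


Step 1. Rewrite: now ∫(-6*x**2) dx + ∫((6*x + 12)/(x**2 - 9)) dx + ∫(5/(x**2 + 1)) dx.
Step 2. Decompose ∫((6*x + 12)/(x**2 - 9)) dx by partial fractions, (6*x + 12)/(x**2 - 9) = 1/(x + 3) + 5/(x - 3): now ∫(-6*x**2) dx + ∫(5/(x - 3)) dx + ∫(1/(x + 3)) dx + ∫(5/(x**2 + 1)) dx.
Step 3. Evaluate the standard form [assuming x > 3]: now 5*log(x - 3) + ∫(-6*x**2) dx + ∫(1/(x + 3)) dx + ∫(5/(x**2 + 1)) dx.
Step 4. Evaluate the standard form [assuming x > -3]: now 5*log(x - 3) + log(x + 3) + ∫(-6*x**2) dx + ∫(5/(x**2 + 1)) dx.
Step 5. Evaluate the standard form: now 5*log(x - 3) + log(x + 3) + 5*atan(x) + ∫(-6*x**2) dx.
Step 6. Evaluate the standard form: now -2*x**3 + 5*log(x - 3) + log(x + 3) + 5*atan(x).
Answer: -2*x**3 + 5*log(x - 3) + log(x + 3) + 5*atan(x).


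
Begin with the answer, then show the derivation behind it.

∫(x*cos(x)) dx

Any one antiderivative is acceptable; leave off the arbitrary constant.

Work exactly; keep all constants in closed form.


The answer is x*sin(x) + cos(x).
Step 1. Integrate ∫(x*cos(x)) dx by parts with u = x, dv = (cos(x)) dx, so v = sin(x): now x*sin(x) + ∫(-sin(x)) dx.
Step 2. Evaluate the standard form: now x*sin(x) + cos(x).
Answer: x*sin(x) + cos(x).


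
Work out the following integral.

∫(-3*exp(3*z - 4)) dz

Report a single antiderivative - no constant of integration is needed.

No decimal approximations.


Answer: -exp(3*z - 4).


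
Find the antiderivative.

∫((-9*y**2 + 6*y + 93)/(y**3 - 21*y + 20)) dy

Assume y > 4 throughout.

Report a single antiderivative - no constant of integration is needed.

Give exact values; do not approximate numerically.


Answer: -log(y - 4) - 5*log(y - 1) - 3*log(y + 5).


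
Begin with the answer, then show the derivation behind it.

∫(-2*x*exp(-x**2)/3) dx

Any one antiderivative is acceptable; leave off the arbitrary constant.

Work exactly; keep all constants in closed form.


The answer is exp(-x**2)/3.
Step 1. Substitute u = x**2, turning ∫(-2*x*exp(-x**2)/3) dx into ∫(-exp(-u)/3) du: now ∫(-exp(-u)/3) du.
Step 2. Evaluate the standard form: now exp(-u)/3.
Step 3. Substitute back u = x**2: now exp(-x**2)/3.
Answer: exp(-x**2)/3.


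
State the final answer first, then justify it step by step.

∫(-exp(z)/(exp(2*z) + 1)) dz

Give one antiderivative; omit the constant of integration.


The answer is -atan(exp(z)).
Step 1. Substitute u = exp(z), turning ∫(-exp(z)/(exp(2*z) + 1)) dz into ∫(-1/(u**2 + 1)) du: now ∫(-1/(u**2 + 1)) du.
Step 2. Evaluate the standard form: now -atan(u).
Step 3. Substitute back u = exp(z): now -atan(exp(z)).
Answer: -atan(exp(z)).


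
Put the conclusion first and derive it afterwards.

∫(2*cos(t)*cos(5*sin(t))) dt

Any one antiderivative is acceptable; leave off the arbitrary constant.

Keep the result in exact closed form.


The answer is 2*sin(5*sin(t))/5.
Step 1. Substitute u = sin(t), turning ∫(2*cos(t)*cos(5*sin(t))) dt into ∫(2*cos(5*u)) du: now ∫(2*cos(5*u)) du.
Step 2. Evaluate the standard form: now 2*sin(5*u)/5.
Step 3. Substitute back u = sin(t): now 2*sin(5*sin(t))/5.
Answer: 2*sin(5*sin(t))/5.


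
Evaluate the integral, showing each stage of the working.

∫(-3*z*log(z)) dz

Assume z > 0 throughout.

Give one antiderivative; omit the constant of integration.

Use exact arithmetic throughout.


Step 1. Integrate ∫(-3*z*log(z)) dz by parts with u = log(z), dv = (-3*z) dz, so v = -3*z**2/2 [assuming z > 0]: now -3*z**2*log(z)/2 + ∫(3*z/2) dz.
Step 2. Evaluate the standard form: now -3*z**2*log(z)/2 + 3*z**2/4.
Answer: -3*z**2*log(z)/2 + 3*z**2/4.


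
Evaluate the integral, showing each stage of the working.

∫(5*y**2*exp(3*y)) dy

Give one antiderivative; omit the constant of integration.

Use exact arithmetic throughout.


Step 1. Integrate ∫(5*y**2*exp(3*y)) dy by parts with u = y**2, dv = (5*exp(3*y)) dy, so v = 5*exp(3*y)/3: now 5*y**2*exp(3*y)/3 + ∫(-10*y*exp(3*y)/3) dy.
Step 2. Integrate ∫(-10*y*exp(3*y)/3) dy by parts with u = y, dv = (-10*exp(3*y)/3) dy, so v = -10*exp(3*y)/9: now 5*y**2*exp(3*y)/3 - 10*y*exp(3*y)/9 + ∫(10*exp(3*y)/9) dy.
Step 3. Evaluate the standard form: now 5*y**2*exp(3*y)/3 - 10*y*exp(3*y)/9 + 10*exp(3*y)/27.
Answer: 5*y**2*exp(3*y)/3 - 10*y*exp(3*y)/9 + 10*exp(3*y)/27.


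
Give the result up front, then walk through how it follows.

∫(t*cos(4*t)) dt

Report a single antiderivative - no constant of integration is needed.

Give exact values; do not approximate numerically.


The answer is t*sin(4*t)/4 + cos(4*t)/16.
Step 1. Integrate ∫(t*cos(4*t)) dt by parts with u = t, dv = (cos(4*t)) dt, so v = sin(4*t)/4: now t*sin(4*t)/4 + ∫(-sin(4*t)/4) dt.
Step 2. Evaluate the standard form: now t*sin(4*t)/4 + cos(4*t)/16.
Answer: t*sin(4*t)/4 + cos(4*t)/16.


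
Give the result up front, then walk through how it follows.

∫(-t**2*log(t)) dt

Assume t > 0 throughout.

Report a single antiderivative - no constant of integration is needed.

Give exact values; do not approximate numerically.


The answer is -t**3*log(t)/3 + t**3/9.
Step 1. Integrate ∫(-t**2*log(t)) dt by parts with u = log(t), dv = (-t**2) dt, so v = -t**3/3 [assuming t > 0]: now -t**3*log(t)/3 + ∫(t**2/3) dt.
Step 2. Evaluate the standard form: now -t**3*log(t)/3 + t**3/9.
Answer: -t**3*log(t)/3 + t**3/9.


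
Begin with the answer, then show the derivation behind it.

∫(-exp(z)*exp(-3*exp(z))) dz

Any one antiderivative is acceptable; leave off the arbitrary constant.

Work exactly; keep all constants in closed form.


The answer is exp(-3*exp(z))/3.
Step 1. Substitute u = exp(z), turning ∫(-exp(z)*exp(-3*exp(z))) dz into ∫(-exp(-3*u)) du: now ∫(-exp(-3*u)) du.
Step 2. Evaluate the standard form: now exp(-3*u)/3.
Step 3. Substitute back u = exp(z): now exp(-3*exp(z))/3.
Answer: exp(-3*exp(z))/3.


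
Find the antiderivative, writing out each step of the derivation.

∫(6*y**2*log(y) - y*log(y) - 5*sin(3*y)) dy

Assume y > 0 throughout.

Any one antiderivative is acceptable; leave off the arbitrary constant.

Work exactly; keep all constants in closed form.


Step 1. Rewrite: now ∫(-y*log(y)) dy + ∫(6*y**2*log(y)) dy + ∫(-5*sin(3*y)) dy.
Step 2. Evaluate the standard form: now 5*cos(3*y)/3 + ∫(-y*log(y)) dy + ∫(6*y**2*log(y)) dy.
Step 3. Integrate ∫(6*y**2*log(y)) dy by parts with u = log(y), dv = (6*y**2) dy, so v = 2*y**3 [assuming y > 0]: now 2*y**3*log(y) + 5*cos(3*y)/3 + ∫(-2*y**2) dy + ∫(-y*log(y)) dy.
Step 4. Evaluate the standard form: now 2*y**3*log(y) - 2*y**3/3 + 5*cos(3*y)/3 + ∫(-y*log(y)) dy.
Step 5. Integrate ∫(-y*log(y)) dy by parts with u = log(y), dv = (-y) dy, so v = -y**2/2 [assuming y > 0]: now 2*y**3*log(y) - 2*y**3/3 - y**2*log(y)/2 + 5*cos(3*y)/3 + ∫(y/2) dy.
Step 6. Evaluate the standard form: now 2*y**3*log(y) - 2*y**3/3 - y**2*log(y)/2 + y**2/4 + 5*cos(3*y)/3.
Answer: 2*y**3*log(y) - 2*y**3/3 - y**2*log(y)/2 + y**2/4 + 5*cos(3*y)/3.


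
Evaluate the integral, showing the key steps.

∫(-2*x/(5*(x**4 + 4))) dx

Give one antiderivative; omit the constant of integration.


Step 1. Substitute u = x**2, turning ∫(-2*x/(5*(x**4 + 4))) dx into ∫(-1/(5*(u**2 + 4))) du: now ∫(-1/(5*(u**2 + 4))) du.
Step 2. Evaluate the standard form: now -atan(u/2)/10.
Step 3. Substitute back u = x**2: now -atan(x**2/2)/10.
Answer: -atan(x**2/2)/10.


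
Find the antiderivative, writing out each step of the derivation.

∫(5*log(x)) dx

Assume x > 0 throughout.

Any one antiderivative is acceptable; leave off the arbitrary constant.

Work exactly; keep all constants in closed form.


Step 1. Integrate ∫(5*log(x)) dx by parts with u = log(x), dv = (5) dx, so v = 5*x [assuming x > 0]: now 5*x*log(x) + ∫(-5) dx.
Step 2. Evaluate the standard form: now 5*x*log(x) - 5*x.
Answer: 5*x*log(x) - 5*x.


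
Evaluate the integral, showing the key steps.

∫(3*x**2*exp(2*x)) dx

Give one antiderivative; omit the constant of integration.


Step 1. Integrate ∫(3*x**2*exp(2*x)) dx by parts with u = x**2, dv = (3*exp(2*x)) dx, so v = 3*exp(2*x)/2: now 3*x**2*exp(2*x)/2 + ∫(-3*x*exp(2*x)) dx.
Step 2. Integrate ∫(-3*x*exp(2*x)) dx by parts with u = x, dv = (-3*exp(2*x)) dx, so v = -3*exp(2*x)/2: now 3*x**2*exp(2*x)/2 - 3*x*exp(2*x)/2 + ∫(3*exp(2*x)/2) dx.
Step 3. Evaluate the standard form: now 3*x**2*exp(2*x)/2 - 3*x*exp(2*x)/2 + 3*exp(2*x)/4.
Answer: 3*x**2*exp(2*x)/2 - 3*x*exp(2*x)/2 + 3*exp(2*x)/4.


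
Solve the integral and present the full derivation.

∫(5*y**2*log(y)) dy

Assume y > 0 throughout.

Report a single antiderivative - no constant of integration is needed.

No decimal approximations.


Step 1. Integrate ∫(5*y**2*log(y)) dy by parts with u = log(y), dv = (5*y**2) dy, so v = 5*y**3/3 [assuming y > 0]: now 5*y**3*log(y)/3 + ∫(-5*y**2/3) dy.
Step 2. Evaluate the standard form: now 5*y**3*log(y)/3 - 5*y**3/9.
Answer: 5*y**3*log(y)/3 - 5*y**3/9.


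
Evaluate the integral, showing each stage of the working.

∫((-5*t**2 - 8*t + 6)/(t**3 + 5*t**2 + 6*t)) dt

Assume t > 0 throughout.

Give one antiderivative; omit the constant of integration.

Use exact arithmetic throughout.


Step 1. Decompose ∫((-5*t**2 - 8*t + 6)/(t**3 + 5*t**2 + 6*t)) dt by partial fractions, (-5*t**2 - 8*t + 6)/(t**3 + 5*t**2 + 6*t) = -5/(t + 3) - 1/(t + 2) + 1/t: now ∫(1/t) dt + ∫(-1/(t + 2)) dt + ∫(-5/(t + 3)) dt.
Step 2. Evaluate the standard form [assuming t > -3]: now -5*log(t + 3) + ∫(1/t) dt + ∫(-1/(t + 2)) dt.
Step 3. Evaluate the standard form [assuming t > -2]: now -log(t + 2) - 5*log(t + 3) + ∫(1/t) dt.
Step 4. Evaluate the standard form [assuming t > 0]: now log(t) - log(t + 2) - 5*log(t + 3).
Answer: log(t) - log(t + 2) - 5*log(t + 3).


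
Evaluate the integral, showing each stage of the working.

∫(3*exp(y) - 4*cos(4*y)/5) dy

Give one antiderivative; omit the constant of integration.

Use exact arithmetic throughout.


Step 1. Rewrite: now ∫(3*exp(y)) dy + ∫(-4*cos(4*y)/5) dy.
Step 2. Evaluate the standard form: now -sin(4*y)/5 + ∫(3*exp(y)) dy.
Step 3. Evaluate the standard form: now 3*exp(y) - sin(4*y)/5.
Answer: 3*exp(y) - sin(4*y)/5.


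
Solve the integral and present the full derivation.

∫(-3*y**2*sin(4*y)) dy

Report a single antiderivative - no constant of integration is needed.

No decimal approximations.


Step 1. Integrate ∫(-3*y**2*sin(4*y)) dy by parts with u = y**2, dv = (-3*sin(4*y)) dy, so v = 3*cos(4*y)/4: now 3*y**2*cos(4*y)/4 + ∫(-3*y*cos(4*y)/2) dy.
Step 2. Integrate ∫(-3*y*cos(4*y)/2) dy by parts with u = y, dv = (-3*cos(4*y)/2) dy, so v = -3*sin(4*y)/8: now 3*y**2*cos(4*y)/4 - 3*y*sin(4*y)/8 + ∫(3*sin(4*y)/8) dy.
Step 3. Evaluate the standard form: now 3*y**2*cos(4*y)/4 - 3*y*sin(4*y)/8 - 3*cos(4*y)/32.
Answer: 3*y**2*cos(4*y)/4 - 3*y*sin(4*y)/8 - 3*cos(4*y)/32.


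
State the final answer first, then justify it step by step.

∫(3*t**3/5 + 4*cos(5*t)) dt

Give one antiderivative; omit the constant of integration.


The answer is 3*t**4/20 + 4*sin(5*t)/5.
Step 1. Rewrite: now ∫(3*t**3/5) dt + ∫(4*cos(5*t)) dt.
Step 2. Evaluate the standard form: now 4*sin(5*t)/5 + ∫(3*t**3/5) dt.
Step 3. Evaluate the standard form: now 3*t**4/20 + 4*sin(5*t)/5.
Answer: 3*t**4/20 + 4*sin(5*t)/5.


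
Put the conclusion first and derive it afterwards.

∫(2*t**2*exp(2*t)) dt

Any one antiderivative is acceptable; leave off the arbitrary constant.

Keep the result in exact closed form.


The answer is t**2*exp(2*t) - t*exp(2*t) + exp(2*t)/2.
Step 1. Integrate ∫(2*t**2*exp(2*t)) dt by parts with u = t**2, dv = (2*exp(2*t)) dt, so v = exp(2*t): now t**2*exp(2*t) + ∫(-2*t*exp(2*t)) dt.
Step 2. Integrate ∫(-2*t*exp(2*t)) dt by parts with u = t, dv = (-2*exp(2*t)) dt, so v = -exp(2*t): now t**2*exp(2*t) - t*exp(2*t) + ∫(exp(2*t)) dt.
Step 3. Evaluate the standard form: now t**2*exp(2*t) - t*exp(2*t) + exp(2*t)/2.
Answer: t**2*exp(2*t) - t*exp(2*t) + exp(2*t)/2.


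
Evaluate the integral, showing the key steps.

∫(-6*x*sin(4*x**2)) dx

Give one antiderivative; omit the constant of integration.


Step 1. Substitute u = x**2, turning ∫(-6*x*sin(4*x**2)) dx into ∫(-3*sin(4*u)) du: now ∫(-3*sin(4*u)) du.
Step 2. Evaluate the standard form: now 3*cos(4*u)/4.
Step 3. Substitute back u = x**2: now 3*cos(4*x**2)/4.
Answer: 3*cos(4*x**2)/4.


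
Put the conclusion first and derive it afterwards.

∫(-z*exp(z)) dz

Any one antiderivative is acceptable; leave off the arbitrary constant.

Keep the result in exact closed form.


The answer is -z*exp(z) + exp(z).
Step 1. Integrate ∫(-z*exp(z)) dz by parts with u = z, dv = (-exp(z)) dz, so v = -exp(z): now -z*exp(z) + ∫(exp(z)) dz.
Step 2. Evaluate the standard form: now -z*exp(z) + exp(z).
Answer: -z*exp(z) + exp(z).


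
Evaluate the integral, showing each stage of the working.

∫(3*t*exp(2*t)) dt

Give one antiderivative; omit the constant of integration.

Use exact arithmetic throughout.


Step 1. Integrate ∫(3*t*exp(2*t)) dt by parts with u = t, dv = (3*exp(2*t)) dt, so v = 3*exp(2*t)/2: now 3*t*exp(2*t)/2 + ∫(-3*exp(2*t)/2) dt.
Step 2. Evaluate the standard form: now 3*t*exp(2*t)/2 - 3*exp(2*t)/4.
Answer: 3*t*exp(2*t)/2 - 3*exp(2*t)/4.


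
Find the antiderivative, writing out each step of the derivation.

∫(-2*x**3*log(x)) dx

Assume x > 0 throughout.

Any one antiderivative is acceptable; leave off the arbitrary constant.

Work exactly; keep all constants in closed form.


Step 1. Integrate ∫(-2*x**3*log(x)) dx by parts with u = log(x), dv = (-2*x**3) dx, so v = -x**4/2 [assuming x > 0]: now -x**4*log(x)/2 + ∫(x**3/2) dx.
Step 2. Evaluate the standard form: now -x**4*log(x)/2 + x**4/8.
Answer: -x**4*log(x)/2 + x**4/8.


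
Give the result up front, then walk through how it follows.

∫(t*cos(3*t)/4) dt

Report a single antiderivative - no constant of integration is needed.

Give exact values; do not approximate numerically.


The answer is t*sin(3*t)/12 + cos(3*t)/36.
Step 1. Integrate ∫(t*cos(3*t)/4) dt by parts with u = t, dv = (cos(3*t)/4) dt, so v = sin(3*t)/12: now t*sin(3*t)/12 + ∫(-sin(3*t)/12) dt.
Step 2. Evaluate the standard form: now t*sin(3*t)/12 + cos(3*t)/36.
Answer: t*sin(3*t)/12 + cos(3*t)/36.


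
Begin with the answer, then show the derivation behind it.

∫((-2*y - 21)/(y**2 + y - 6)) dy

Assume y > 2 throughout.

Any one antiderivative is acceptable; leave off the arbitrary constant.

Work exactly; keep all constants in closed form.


The answer is -5*log(y - 2) + 3*log(y + 3).
Step 1. Decompose ∫((-2*y - 21)/(y**2 + y - 6)) dy by partial fractions, (-2*y - 21)/(y**2 + y - 6) = 3/(y + 3) - 5/(y - 2): now ∫(-5/(y - 2)) dy + ∫(3/(y + 3)) dy.
Step 2. Evaluate the standard form [assuming y > -3]: now 3*log(y + 3) + ∫(-5/(y - 2)) dy.
Step 3. Evaluate the standard form [assuming y > 2]: now -5*log(y - 2) + 3*log(y + 3).
Answer: -5*log(y - 2) + 3*log(y + 3).
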